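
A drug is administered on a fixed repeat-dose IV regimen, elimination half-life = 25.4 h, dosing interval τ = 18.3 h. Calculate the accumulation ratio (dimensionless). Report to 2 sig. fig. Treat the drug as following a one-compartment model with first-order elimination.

2.5

k = ln2 / t½ = 0.693147 / 25.4 = 0.02729 h⁻¹
e^(−kτ) = e^(−0.02729 × 18.3) = 0.6069
Accumulation ratio R = 1 / (1 − e^(−kτ)) = 1 / (1 − 0.6069) = 2.544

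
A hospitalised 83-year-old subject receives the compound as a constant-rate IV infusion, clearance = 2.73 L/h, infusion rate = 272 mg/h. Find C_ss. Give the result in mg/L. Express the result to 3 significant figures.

At steady state Css = R₀ / CL = 272 / 2.730 = 99.63 mg/L

99.6 mg/L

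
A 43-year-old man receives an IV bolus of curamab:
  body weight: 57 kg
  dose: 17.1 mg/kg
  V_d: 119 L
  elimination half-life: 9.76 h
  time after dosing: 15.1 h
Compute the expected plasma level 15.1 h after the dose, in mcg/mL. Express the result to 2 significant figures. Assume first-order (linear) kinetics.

Total dose = 17.1 × 57 = 974.7 mg
C₀ = Dose / Vd = 974.7 / 119 = 8.191 mg/L
k = ln2 / t½ = 0.693147 / 9.76 = 0.07102 h⁻¹
C = C₀ · e^(−k·t) = 8.191 × e^(−0.07102 × 15.1)
  = 8.191 × 0.3422 = 2.803 mg/L
(2.803 mg/L = 2.803 mcg/mL)

2.8 mcg/mL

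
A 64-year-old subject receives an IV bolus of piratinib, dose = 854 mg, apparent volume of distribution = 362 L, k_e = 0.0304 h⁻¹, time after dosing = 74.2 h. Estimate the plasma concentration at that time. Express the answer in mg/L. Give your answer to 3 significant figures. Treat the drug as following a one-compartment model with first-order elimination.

C₀ = Dose / Vd = 854.0 / 362 = 2.359 mg/L
C = C₀ · e^(−k·t) = 2.359 × e^(−0.03040 × 74.2)
  = 2.359 × 0.1048 = 0.2472 mg/L

0.247 mg/L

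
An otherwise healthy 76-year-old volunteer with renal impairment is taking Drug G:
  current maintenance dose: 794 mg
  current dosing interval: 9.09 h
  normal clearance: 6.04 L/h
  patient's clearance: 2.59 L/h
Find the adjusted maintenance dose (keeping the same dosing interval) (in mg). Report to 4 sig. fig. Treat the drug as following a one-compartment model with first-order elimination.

340.5 mg

To keep the same average steady-state level, dosing rate must scale with clearance.
CL ratio = 2.59 / 6.04 = 0.4288
New dose (same interval) = 794 × 0.4288 = 340.5 mg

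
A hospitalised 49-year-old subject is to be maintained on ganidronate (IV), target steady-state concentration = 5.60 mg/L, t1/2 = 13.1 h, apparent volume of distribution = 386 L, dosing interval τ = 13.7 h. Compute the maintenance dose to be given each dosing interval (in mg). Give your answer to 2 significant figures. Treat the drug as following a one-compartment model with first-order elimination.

k = ln2 / t½ = 0.693147 / 13.1 = 0.05291 h⁻¹
CL = k × Vd = 0.05291 × 386 = 20.42 L/h
At steady state, Dose/τ = Css × CL.
Dose = Css × CL × τ = 5.60 × 20.42 × 13.7 = 1567 mg

1600 mg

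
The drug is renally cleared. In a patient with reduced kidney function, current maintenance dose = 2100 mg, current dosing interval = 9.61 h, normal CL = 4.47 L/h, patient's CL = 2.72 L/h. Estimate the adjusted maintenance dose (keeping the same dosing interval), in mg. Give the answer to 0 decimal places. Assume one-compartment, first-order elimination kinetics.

1278 mg

To keep the same average steady-state level, dosing rate must scale with clearance.
CL ratio = 2.72 / 4.47 = 0.6085
New dose (same interval) = 2100 × 0.6085 = 1278 mg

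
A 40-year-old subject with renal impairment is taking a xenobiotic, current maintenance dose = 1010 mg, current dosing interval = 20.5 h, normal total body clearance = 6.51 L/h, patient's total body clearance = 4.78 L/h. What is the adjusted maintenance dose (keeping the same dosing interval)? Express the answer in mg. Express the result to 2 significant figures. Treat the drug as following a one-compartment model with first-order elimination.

To keep the same average steady-state level, dosing rate must scale with clearance.
CL ratio = 4.78 / 6.51 = 0.7343
New dose (same interval) = 1010 × 0.7343 = 741.6 mg

740 mg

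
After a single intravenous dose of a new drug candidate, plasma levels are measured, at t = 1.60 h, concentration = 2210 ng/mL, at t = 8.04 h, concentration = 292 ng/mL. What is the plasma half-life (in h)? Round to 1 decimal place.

k = ln(C₁/C₂) / (t₂ − t₁) = ln(2210/292) / (8.04 − 1.60)
  = 2.024 / 6.440 = 0.3143 h⁻¹
t½ = ln2 / k = 0.693147 / 0.3143 = 2.205 h

2.2 h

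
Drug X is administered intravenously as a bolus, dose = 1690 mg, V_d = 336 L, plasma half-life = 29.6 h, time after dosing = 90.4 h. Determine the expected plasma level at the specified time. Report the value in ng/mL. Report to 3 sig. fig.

C₀ = Dose / Vd = 1690 / 336 = 5.030 mg/L
k = ln2 / t½ = 0.693147 / 29.6 = 0.02342 h⁻¹
C = C₀ · e^(−k·t) = 5.030 × e^(−0.02342 × 90.4)
  = 5.030 × 0.1204 = 0.6056 mg/L
Convert: 0.6056 mg/L × 1000 = 605.6 ng/mL

606 ng/mL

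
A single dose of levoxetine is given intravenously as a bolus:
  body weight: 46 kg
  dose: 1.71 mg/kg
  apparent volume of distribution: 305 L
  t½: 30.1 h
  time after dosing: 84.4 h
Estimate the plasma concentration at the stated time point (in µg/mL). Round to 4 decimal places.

0.0369 µg/mL

Total dose = 1.71 × 46 = 78.66 mg
C₀ = Dose / Vd = 78.66 / 305 = 0.2579 mg/L
k = ln2 / t½ = 0.693147 / 30.1 = 0.02303 h⁻¹
C = C₀ · e^(−k·t) = 0.2579 × e^(−0.02303 × 84.4)
  = 0.2579 × 0.1432 = 0.03693 mg/L
(0.03693 mg/L = 0.03693 µg/mL)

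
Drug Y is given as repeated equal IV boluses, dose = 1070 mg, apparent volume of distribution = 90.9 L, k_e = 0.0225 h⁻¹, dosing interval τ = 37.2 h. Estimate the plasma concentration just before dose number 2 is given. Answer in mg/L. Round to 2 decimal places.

C₀ per dose = Dose / Vd = 1070 / 90.9 = 11.77 mg/L
Fraction remaining after one interval: r = e^(−kτ) = e^(−0.02250 × 37.2) = 0.4330
Before dose 2, 1 dose has been given (aged 1τ).
C_trough = C₀ × r = 11.77 × 0.4330 = 5.096 mg/L

5.10 mg/L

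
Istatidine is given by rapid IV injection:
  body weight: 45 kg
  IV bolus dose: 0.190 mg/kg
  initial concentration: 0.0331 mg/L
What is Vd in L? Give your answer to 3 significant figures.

Dose = 0.190 × 45 = 8.550 mg
Vd = Dose / C₀ = 8.550 / 0.0331 = 258.3 L

258 L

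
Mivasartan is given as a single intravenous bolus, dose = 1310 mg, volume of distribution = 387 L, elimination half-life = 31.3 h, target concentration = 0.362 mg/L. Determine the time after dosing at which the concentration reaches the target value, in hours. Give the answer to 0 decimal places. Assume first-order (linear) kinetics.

101 h

C₀ = Dose / Vd = 1310 / 387 = 3.385 mg/L
k = ln2 / t½ = 0.693147 / 31.3 = 0.02215 h⁻¹
t = ln(C₀ / C) / k = ln(3.385 / 0.362) / 0.02215
  = ln(9.351) / 0.02215 = 2.235 / 0.02215 = 100.9 h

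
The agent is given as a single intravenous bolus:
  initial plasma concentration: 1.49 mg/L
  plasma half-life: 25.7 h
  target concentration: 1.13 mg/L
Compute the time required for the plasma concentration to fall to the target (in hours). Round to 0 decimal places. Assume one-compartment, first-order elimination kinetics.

k = ln2 / t½ = 0.693147 / 25.7 = 0.02697 h⁻¹
t = ln(C₀ / C) / k = ln(1.490 / 1.13) / 0.02697
  = ln(1.319) / 0.02697 = 0.2769 / 0.02697 = 10.27 h

10 h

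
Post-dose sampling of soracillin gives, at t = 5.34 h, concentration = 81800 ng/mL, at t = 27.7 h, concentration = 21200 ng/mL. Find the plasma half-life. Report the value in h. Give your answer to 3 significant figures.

k = ln(C₁/C₂) / (t₂ − t₁) = ln(81800/21200) / (27.7 − 5.34)
  = 1.350 / 22.36 = 0.06038 h⁻¹
t½ = ln2 / k = 0.693147 / 0.06038 = 11.48 h

11.5 h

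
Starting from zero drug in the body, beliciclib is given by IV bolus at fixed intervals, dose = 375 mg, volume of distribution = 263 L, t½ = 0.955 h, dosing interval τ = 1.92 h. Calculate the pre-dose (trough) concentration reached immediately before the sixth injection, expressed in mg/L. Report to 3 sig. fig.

C₀ per dose = Dose / Vd = 375 / 263 = 1.426 mg/L
k = ln2 / t½ = 0.693147 / 0.955 = 0.7258 h⁻¹
Fraction remaining after one interval: r = e^(−kτ) = e^(−0.7258 × 1.92) = 0.2482
Before dose 6, 5 doses have been given (aged 1τ, 2τ, 3τ, 4τ, 5τ).
C_trough = C₀ × (r + r² + … + r^5) = C₀ × r(1−r^5)/(1−r)
        = 1.426 × 0.2482 × (1 − 0.0009419) / (1 − 0.2482) = 0.4703 mg/L

0.470 mg/L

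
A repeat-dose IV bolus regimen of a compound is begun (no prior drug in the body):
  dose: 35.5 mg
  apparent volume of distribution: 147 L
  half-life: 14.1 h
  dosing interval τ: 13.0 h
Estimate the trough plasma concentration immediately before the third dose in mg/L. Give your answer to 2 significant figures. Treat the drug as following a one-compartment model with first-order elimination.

0.19 mg/L

C₀ per dose = Dose / Vd = 35.5 / 147 = 0.2415 mg/L
k = ln2 / t½ = 0.693147 / 14.1 = 0.04916 h⁻¹
Fraction remaining after one interval: r = e^(−kτ) = e^(−0.04916 × 13.0) = 0.5278
Before dose 3, 2 doses have been given (aged 1τ, 2τ).
C_trough = C₀ × (r + r²) = 0.2415 × (0.5278 + 0.2786) = 0.1947 mg/L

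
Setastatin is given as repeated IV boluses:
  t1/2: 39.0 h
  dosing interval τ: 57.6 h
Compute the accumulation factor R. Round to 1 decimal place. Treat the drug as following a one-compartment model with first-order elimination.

1.6

k = ln2 / t½ = 0.693147 / 39.0 = 0.01777 h⁻¹
e^(−kτ) = e^(−0.01777 × 57.6) = 0.3593
Accumulation ratio R = 1 / (1 − e^(−kτ)) = 1 / (1 − 0.3593) = 1.561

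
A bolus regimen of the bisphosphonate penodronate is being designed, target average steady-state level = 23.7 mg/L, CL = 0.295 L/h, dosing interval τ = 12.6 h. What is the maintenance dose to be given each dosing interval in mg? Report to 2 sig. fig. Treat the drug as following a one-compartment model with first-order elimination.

At steady state, Dose/τ = Css × CL.
Dose = Css × CL × τ = 23.7 × 0.2950 × 12.6 = 88.09 mg

88 mg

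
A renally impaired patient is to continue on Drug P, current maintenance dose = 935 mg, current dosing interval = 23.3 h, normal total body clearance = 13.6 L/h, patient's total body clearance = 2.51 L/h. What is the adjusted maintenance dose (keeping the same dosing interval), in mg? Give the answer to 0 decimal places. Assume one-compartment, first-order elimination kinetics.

173 mg

To keep the same average steady-state level, dosing rate must scale with clearance.
CL ratio = 2.51 / 13.6 = 0.1846
New dose (same interval) = 935 × 0.1846 = 172.6 mg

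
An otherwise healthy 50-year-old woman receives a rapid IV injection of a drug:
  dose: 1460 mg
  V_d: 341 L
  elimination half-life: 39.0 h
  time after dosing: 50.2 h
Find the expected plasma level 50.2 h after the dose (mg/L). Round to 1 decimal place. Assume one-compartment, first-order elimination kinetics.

1.8 mg/L

C₀ = Dose / Vd = 1460 / 341 = 4.282 mg/L
k = ln2 / t½ = 0.693147 / 39.0 = 0.01777 h⁻¹
C = C₀ · e^(−k·t) = 4.282 × e^(−0.01777 × 50.2)
  = 4.282 × 0.4098 = 1.755 mg/L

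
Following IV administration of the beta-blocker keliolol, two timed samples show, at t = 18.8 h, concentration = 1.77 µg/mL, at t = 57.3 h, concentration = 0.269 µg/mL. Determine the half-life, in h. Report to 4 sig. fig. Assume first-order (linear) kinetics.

14.16 h

k = ln(C₁/C₂) / (t₂ − t₁) = ln(1.77/0.269) / (57.3 − 18.8)
  = 1.884 / 38.50 = 0.04894 h⁻¹
t½ = ln2 / k = 0.693147 / 0.04894 = 14.16 h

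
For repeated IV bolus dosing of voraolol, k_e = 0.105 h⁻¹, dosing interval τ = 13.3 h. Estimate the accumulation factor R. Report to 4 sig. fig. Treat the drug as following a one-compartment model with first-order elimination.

e^(−kτ) = e^(−0.1050 × 13.3) = 0.2475
Accumulation ratio R = 1 / (1 − e^(−kτ)) = 1 / (1 − 0.2475) = 1.329

1.329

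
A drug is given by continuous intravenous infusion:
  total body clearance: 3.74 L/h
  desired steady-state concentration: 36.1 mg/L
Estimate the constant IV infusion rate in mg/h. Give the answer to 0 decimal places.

At steady state, infusion rate R₀ = Css × CL = 36.1 × 3.740 = 135.0 mg/h

135 mg/h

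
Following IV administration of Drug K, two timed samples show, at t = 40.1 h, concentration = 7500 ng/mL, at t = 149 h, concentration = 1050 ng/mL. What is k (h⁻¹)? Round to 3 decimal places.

k = ln(C₁/C₂) / (t₂ − t₁) = ln(7500/1050) / (149 − 40.1)
  = 1.966 / 108.9 = 0.01805 h⁻¹

0.018 h⁻¹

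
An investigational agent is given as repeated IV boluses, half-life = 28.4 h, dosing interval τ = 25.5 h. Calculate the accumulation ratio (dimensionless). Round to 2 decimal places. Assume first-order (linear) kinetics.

k = ln2 / t½ = 0.693147 / 28.4 = 0.02441 h⁻¹
e^(−kτ) = e^(−0.02441 × 25.5) = 0.5366
Accumulation ratio R = 1 / (1 − e^(−kτ)) = 1 / (1 − 0.5366) = 2.158

2.16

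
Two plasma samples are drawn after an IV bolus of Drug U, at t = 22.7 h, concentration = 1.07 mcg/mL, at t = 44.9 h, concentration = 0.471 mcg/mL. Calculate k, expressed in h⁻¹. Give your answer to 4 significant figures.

k = ln(C₁/C₂) / (t₂ − t₁) = ln(1.07/0.471) / (44.9 − 22.7)
  = 0.8206 / 22.20 = 0.03696 h⁻¹

0.03696 h⁻¹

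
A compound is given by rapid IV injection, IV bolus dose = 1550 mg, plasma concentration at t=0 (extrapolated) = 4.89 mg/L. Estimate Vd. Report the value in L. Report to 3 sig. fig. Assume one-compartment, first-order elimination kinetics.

317 L

Vd = Dose / C₀ = 1550 / 4.89 = 317.0 L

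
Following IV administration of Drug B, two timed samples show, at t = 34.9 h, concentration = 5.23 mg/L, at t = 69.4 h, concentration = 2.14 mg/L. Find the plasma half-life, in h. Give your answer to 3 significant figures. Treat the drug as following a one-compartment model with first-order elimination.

k = ln(C₁/C₂) / (t₂ − t₁) = ln(5.23/2.14) / (69.4 − 34.9)
  = 0.8936 / 34.50 = 0.02590 h⁻¹
t½ = ln2 / k = 0.693147 / 0.02590 = 26.76 h

26.8 h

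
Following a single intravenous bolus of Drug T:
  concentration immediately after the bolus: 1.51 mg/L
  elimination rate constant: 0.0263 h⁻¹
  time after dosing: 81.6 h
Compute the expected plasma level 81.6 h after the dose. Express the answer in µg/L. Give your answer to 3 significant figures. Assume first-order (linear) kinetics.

177 µg/L

C = C₀ · e^(−k·t) = 1.510 × e^(−0.02630 × 81.6)
  = 1.510 × 0.1169 = 0.1765 mg/L
Convert: 0.1765 mg/L × 1000 = 176.5 µg/L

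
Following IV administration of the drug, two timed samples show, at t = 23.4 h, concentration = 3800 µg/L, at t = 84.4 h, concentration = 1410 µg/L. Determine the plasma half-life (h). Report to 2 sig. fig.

43 h

k = ln(C₁/C₂) / (t₂ − t₁) = ln(3800/1410) / (84.4 − 23.4)
  = 0.9914 / 61.00 = 0.01625 h⁻¹
t½ = ln2 / k = 0.693147 / 0.01625 = 42.66 h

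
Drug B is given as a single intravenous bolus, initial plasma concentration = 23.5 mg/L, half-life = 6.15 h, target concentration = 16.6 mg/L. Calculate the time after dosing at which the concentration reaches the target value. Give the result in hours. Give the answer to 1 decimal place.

k = ln2 / t½ = 0.693147 / 6.15 = 0.1127 h⁻¹
t = ln(C₀ / C) / k = ln(23.50 / 16.6) / 0.1127
  = ln(1.416) / 0.1127 = 0.3478 / 0.1127 = 3.086 h

3.1 h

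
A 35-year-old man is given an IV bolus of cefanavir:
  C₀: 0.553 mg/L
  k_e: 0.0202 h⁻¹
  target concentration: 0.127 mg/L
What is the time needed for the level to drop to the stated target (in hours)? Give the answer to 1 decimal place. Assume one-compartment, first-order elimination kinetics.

72.8 h

t = ln(C₀ / C) / k = ln(0.5530 / 0.127) / 0.02020
  = ln(4.354) / 0.02020 = 1.471 / 0.02020 = 72.82 h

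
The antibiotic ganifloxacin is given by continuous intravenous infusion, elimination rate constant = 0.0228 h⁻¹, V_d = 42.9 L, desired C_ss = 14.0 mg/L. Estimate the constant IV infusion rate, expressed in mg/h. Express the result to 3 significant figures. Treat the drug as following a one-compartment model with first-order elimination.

13.7 mg/h

CL = k × Vd = 0.02280 × 42.9 = 0.9781 L/h
At steady state, infusion rate R₀ = Css × CL = 14.0 × 0.9781 = 13.69 mg/h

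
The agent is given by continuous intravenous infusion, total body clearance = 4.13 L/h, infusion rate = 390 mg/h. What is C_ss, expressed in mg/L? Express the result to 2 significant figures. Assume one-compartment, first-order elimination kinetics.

At steady state Css = R₀ / CL = 390 / 4.130 = 94.43 mg/L

94 mg/L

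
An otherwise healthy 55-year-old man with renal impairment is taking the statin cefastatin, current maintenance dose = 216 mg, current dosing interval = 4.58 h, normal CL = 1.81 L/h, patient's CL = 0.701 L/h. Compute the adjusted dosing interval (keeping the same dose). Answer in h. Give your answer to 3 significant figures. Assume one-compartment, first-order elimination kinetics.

11.8 h

To keep the same average steady-state level, dosing rate must scale with clearance.
CL ratio = 0.701 / 1.81 = 0.3873
New interval (same dose) = 4.58 / 0.3873 = 11.83 h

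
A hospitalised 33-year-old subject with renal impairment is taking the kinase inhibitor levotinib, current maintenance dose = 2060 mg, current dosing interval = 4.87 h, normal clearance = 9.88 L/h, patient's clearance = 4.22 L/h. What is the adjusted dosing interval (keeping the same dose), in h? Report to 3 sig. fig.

11.4 h

To keep the same average steady-state level, dosing rate must scale with clearance.
CL ratio = 4.22 / 9.88 = 0.4271
New interval (same dose) = 4.87 / 0.4271 = 11.40 h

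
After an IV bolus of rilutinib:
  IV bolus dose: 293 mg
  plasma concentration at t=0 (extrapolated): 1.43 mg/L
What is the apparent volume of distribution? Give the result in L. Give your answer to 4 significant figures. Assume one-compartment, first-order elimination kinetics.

Vd = Dose / C₀ = 293.0 / 1.43 = 204.9 L

204.9 L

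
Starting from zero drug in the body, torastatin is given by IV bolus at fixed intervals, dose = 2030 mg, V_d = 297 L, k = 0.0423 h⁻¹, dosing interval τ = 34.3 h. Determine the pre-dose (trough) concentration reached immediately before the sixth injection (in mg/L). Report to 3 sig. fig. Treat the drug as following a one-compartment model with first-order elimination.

2.09 mg/L

C₀ per dose = Dose / Vd = 2030 / 297 = 6.835 mg/L
Fraction remaining after one interval: r = e^(−kτ) = e^(−0.04230 × 34.3) = 0.2344
Before dose 6, 5 doses have been given (aged 1τ, 2τ, 3τ, 4τ, 5τ).
C_trough = C₀ × (r + r² + … + r^5) = C₀ × r(1−r^5)/(1−r)
        = 6.835 × 0.2344 × (1 − 0.0007076) / (1 − 0.2344) = 2.091 mg/L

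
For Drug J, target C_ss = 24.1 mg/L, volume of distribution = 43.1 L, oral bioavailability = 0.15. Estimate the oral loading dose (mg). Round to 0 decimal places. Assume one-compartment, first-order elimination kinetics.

6925 mg

LD = Css × Vd / F = 24.1 × 43.1 / 0.15 = 6925 mg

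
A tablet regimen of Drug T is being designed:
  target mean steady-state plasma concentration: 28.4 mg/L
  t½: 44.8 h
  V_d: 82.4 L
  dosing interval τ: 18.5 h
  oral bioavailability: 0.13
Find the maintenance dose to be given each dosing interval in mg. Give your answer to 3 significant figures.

k = ln2 / t½ = 0.693147 / 44.8 = 0.01547 h⁻¹
CL = k × Vd = 0.01547 × 82.4 = 1.275 L/h
At steady state, F × (Dose/τ) = Css × CL.
Dose = Css × CL × τ / F = 28.4 × 1.275 × 18.5 / 0.13 = 5153 mg

5150 mg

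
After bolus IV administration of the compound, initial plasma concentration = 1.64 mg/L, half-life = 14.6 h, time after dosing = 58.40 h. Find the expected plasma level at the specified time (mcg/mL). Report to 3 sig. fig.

0.103 mcg/mL

k = ln2 / t½ = 0.693147 / 14.6 = 0.04748 h⁻¹
t / t½ = 58.40 / 14.6 = 4 half-lives
C = C₀ × (1/2)^4 = 1.640 × 0.06250 = 0.1025 mg/L
(0.1025 mg/L = 0.1025 mcg/mL)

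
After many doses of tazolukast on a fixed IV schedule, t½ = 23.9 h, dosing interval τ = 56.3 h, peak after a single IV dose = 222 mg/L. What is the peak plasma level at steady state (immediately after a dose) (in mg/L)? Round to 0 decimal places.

276 mg/L

k = ln2 / t½ = 0.693147 / 23.9 = 0.02900 h⁻¹
e^(−kτ) = e^(−0.02900 × 56.3) = 0.1954
Accumulation ratio R = 1 / (1 − e^(−kτ)) = 1 / (1 − 0.1954) = 1.243
Steady-state peak = C₀ × R = 222 × 1.243 = 275.9 mg/L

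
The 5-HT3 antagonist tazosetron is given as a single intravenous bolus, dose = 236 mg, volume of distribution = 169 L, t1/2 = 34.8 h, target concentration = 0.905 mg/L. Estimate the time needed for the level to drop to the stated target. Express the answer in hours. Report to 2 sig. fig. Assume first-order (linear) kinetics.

C₀ = Dose / Vd = 236.0 / 169 = 1.396 mg/L
k = ln2 / t½ = 0.693147 / 34.8 = 0.01992 h⁻¹
t = ln(C₀ / C) / k = ln(1.396 / 0.905) / 0.01992
  = ln(1.543) / 0.01992 = 0.4337 / 0.01992 = 21.77 h

22 h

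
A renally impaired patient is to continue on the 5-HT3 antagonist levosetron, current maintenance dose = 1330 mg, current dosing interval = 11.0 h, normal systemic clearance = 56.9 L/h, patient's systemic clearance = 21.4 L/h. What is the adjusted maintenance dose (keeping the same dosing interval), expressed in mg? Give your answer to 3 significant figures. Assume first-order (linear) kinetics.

To keep the same average steady-state level, dosing rate must scale with clearance.
CL ratio = 21.4 / 56.9 = 0.3761
New dose (same interval) = 1330 × 0.3761 = 500.2 mg

500 mg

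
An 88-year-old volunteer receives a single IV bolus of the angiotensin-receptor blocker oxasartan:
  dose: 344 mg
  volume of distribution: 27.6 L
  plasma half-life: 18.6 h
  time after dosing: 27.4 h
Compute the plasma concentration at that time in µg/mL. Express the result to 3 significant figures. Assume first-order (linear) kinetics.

4.49 µg/mL

C₀ = Dose / Vd = 344.0 / 27.6 = 12.46 mg/L
k = ln2 / t½ = 0.693147 / 18.6 = 0.03727 h⁻¹
C = C₀ · e^(−k·t) = 12.46 × e^(−0.03727 × 27.4)
  = 12.46 × 0.3602 = 4.488 mg/L
(4.488 mg/L = 4.488 µg/mL)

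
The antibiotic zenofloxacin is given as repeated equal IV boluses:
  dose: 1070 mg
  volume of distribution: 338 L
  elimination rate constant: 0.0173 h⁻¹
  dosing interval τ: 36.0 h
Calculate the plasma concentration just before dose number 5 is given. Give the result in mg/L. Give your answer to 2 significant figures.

3.4 mg/L

C₀ per dose = Dose / Vd = 1070 / 338 = 3.166 mg/L
Fraction remaining after one interval: r = e^(−kτ) = e^(−0.01730 × 36.0) = 0.5364
Before dose 5, 4 doses have been given (aged 1τ, 2τ, 3τ, 4τ).
C_trough = C₀ × (r + r² + … + r^4) = C₀ × r(1−r^4)/(1−r)
        = 3.166 × 0.5364 × (1 − 0.08279) / (1 − 0.5364) = 3.360 mg/L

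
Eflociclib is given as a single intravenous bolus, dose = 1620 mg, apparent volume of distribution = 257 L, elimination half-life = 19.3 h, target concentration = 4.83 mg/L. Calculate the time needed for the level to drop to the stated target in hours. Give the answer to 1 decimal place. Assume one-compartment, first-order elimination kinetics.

C₀ = Dose / Vd = 1620 / 257 = 6.304 mg/L
k = ln2 / t½ = 0.693147 / 19.3 = 0.03591 h⁻¹
t = ln(C₀ / C) / k = ln(6.304 / 4.83) / 0.03591
  = ln(1.305) / 0.03591 = 0.2662 / 0.03591 = 7.413 h

7.4 h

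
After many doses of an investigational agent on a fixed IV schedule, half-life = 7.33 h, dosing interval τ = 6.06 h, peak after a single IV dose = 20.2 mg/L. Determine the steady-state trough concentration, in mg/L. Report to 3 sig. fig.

26.1 mg/L

k = ln2 / t½ = 0.693147 / 7.33 = 0.09456 h⁻¹
e^(−kτ) = e^(−0.09456 × 6.06) = 0.5638
Accumulation ratio R = 1 / (1 − e^(−kτ)) = 1 / (1 − 0.5638) = 2.293
Steady-state trough = C₀ × R × e^(−kτ) = 20.2 × 2.293 × 0.5638 = 26.11 mg/L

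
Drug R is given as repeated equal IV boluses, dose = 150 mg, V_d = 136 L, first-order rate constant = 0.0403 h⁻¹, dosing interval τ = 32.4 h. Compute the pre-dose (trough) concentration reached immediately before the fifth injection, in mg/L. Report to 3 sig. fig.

C₀ per dose = Dose / Vd = 150 / 136 = 1.103 mg/L
Fraction remaining after one interval: r = e^(−kτ) = e^(−0.04030 × 32.4) = 0.2710
Before dose 5, 4 doses have been given (aged 1τ, 2τ, 3τ, 4τ).
C_trough = C₀ × (r + r² + … + r^4) = C₀ × r(1−r^4)/(1−r)
        = 1.103 × 0.2710 × (1 − 0.005394) / (1 − 0.2710) = 0.4078 mg/L

0.408 mg/L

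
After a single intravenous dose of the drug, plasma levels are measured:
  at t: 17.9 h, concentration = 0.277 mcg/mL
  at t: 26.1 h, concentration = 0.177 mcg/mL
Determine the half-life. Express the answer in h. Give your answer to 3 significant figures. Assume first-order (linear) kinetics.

k = ln(C₁/C₂) / (t₂ − t₁) = ln(0.277/0.177) / (26.1 − 17.9)
  = 0.4479 / 8.200 = 0.05462 h⁻¹
t½ = ln2 / k = 0.693147 / 0.05462 = 12.69 h

12.7 h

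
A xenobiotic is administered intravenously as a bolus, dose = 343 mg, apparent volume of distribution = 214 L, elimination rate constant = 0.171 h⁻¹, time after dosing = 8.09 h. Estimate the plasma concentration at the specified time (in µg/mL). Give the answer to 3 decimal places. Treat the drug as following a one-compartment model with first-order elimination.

C₀ = Dose / Vd = 343.0 / 214 = 1.603 mg/L
C = C₀ · e^(−k·t) = 1.603 × e^(−0.1710 × 8.09)
  = 1.603 × 0.2507 = 0.4019 mg/L
(0.4019 mg/L = 0.4019 µg/mL)

0.402 µg/mL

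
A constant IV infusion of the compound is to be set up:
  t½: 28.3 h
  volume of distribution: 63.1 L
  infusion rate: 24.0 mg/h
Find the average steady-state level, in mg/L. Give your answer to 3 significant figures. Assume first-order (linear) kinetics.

k = ln2 / t½ = 0.693147 / 28.3 = 0.02449 h⁻¹
CL = k × Vd = 0.02449 × 63.1 = 1.545 L/h
At steady state Css = R₀ / CL = 24.0 / 1.545 = 15.53 mg/L

15.5 mg/L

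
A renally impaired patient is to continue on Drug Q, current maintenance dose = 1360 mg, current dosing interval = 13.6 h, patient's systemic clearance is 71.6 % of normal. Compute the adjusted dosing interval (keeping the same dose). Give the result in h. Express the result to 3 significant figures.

19.0 h

To keep the same average steady-state level, dosing rate must scale with clearance.
CL ratio = 71.6 / 100 = 0.7160
New interval (same dose) = 13.6 / 0.7160 = 18.99 h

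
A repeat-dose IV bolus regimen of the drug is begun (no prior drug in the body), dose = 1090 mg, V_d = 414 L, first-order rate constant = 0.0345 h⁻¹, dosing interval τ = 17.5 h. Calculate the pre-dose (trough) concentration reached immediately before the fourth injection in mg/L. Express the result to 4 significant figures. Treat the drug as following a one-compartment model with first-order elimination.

2.657 mg/L

C₀ per dose = Dose / Vd = 1090 / 414 = 2.633 mg/L
Fraction remaining after one interval: r = e^(−kτ) = e^(−0.03450 × 17.5) = 0.5468
Before dose 4, 3 doses have been given (aged 1τ, 2τ, 3τ).
C_trough = C₀ × (r + r² + … + r^3) = C₀ × r(1−r^3)/(1−r)
        = 2.633 × 0.5468 × (1 − 0.1635) / (1 − 0.5468) = 2.657 mg/L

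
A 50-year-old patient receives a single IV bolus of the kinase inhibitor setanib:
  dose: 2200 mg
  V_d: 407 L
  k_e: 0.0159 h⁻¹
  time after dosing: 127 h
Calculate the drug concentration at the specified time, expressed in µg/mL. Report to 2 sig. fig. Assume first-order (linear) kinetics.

0.72 µg/mL

C₀ = Dose / Vd = 2200 / 407 = 5.405 mg/L
C = C₀ · e^(−k·t) = 5.405 × e^(−0.01590 × 127)
  = 5.405 × 0.1327 = 0.7172 mg/L
(0.7172 mg/L = 0.7172 µg/mL)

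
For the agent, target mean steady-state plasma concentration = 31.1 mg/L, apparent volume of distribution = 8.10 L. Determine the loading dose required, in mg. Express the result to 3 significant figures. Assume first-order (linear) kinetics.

LD = Css × Vd = 31.1 × 8.10 = 251.9 mg

252 mg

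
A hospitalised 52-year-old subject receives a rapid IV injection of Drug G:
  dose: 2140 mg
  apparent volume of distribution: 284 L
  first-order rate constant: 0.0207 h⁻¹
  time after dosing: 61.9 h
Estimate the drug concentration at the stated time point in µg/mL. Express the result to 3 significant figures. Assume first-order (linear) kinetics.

C₀ = Dose / Vd = 2140 / 284 = 7.535 mg/L
C = C₀ · e^(−k·t) = 7.535 × e^(−0.02070 × 61.9)
  = 7.535 × 0.2777 = 2.092 mg/L
(2.092 mg/L = 2.092 µg/mL)

2.09 µg/mL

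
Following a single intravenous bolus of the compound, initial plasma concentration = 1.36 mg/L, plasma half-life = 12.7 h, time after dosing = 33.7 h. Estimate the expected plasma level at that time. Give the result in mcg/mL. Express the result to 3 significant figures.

0.216 mcg/mL

k = ln2 / t½ = 0.693147 / 12.7 = 0.05458 h⁻¹
C = C₀ · e^(−k·t) = 1.360 × e^(−0.05458 × 33.7)
  = 1.360 × 0.1589 = 0.2161 mg/L
(0.2161 mg/L = 0.2161 mcg/mL)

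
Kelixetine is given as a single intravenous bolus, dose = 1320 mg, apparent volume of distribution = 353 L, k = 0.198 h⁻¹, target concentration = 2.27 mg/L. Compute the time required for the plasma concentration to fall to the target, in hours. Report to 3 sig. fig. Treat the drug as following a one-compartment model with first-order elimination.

2.52 h

C₀ = Dose / Vd = 1320 / 353 = 3.739 mg/L
t = ln(C₀ / C) / k = ln(3.739 / 2.27) / 0.1980
  = ln(1.647) / 0.1980 = 0.4990 / 0.1980 = 2.520 h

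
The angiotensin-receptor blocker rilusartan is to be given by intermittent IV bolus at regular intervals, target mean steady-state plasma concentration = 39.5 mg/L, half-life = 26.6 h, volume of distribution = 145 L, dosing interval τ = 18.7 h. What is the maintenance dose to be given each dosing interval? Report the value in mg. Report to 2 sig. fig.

2800 mg

k = ln2 / t½ = 0.693147 / 26.6 = 0.02606 h⁻¹
CL = k × Vd = 0.02606 × 145 = 3.779 L/h
At steady state, Dose/τ = Css × CL.
Dose = Css × CL × τ = 39.5 × 3.779 × 18.7 = 2791 mg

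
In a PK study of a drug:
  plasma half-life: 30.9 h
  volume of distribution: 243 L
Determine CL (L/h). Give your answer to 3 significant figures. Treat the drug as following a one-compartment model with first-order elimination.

k = ln2 / t½ = 0.693147 / 30.9 = 0.02243 h⁻¹
CL = k × Vd = 0.02243 × 243 = 5.450 L/h

5.45 L/h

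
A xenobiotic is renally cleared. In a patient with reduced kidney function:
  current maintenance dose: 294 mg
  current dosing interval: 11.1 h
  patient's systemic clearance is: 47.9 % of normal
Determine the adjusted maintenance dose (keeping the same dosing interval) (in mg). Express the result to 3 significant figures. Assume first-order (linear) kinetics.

141 mg

To keep the same average steady-state level, dosing rate must scale with clearance.
CL ratio = 47.9 / 100 = 0.4790
New dose (same interval) = 294 × 0.4790 = 140.8 mg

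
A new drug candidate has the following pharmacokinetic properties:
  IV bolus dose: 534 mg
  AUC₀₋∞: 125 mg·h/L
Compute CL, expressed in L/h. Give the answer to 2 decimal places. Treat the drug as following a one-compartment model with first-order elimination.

CL = Dose / AUC = 534 / 125 = 4.272 L/h

4.27 L/h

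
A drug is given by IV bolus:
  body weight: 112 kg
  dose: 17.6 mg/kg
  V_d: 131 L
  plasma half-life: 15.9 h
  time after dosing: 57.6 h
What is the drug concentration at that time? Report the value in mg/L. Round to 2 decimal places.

Total dose = 17.6 × 112 = 1971 mg
C₀ = Dose / Vd = 1971 / 131 = 15.05 mg/L
k = ln2 / t½ = 0.693147 / 15.9 = 0.04359 h⁻¹
C = C₀ · e^(−k·t) = 15.05 × e^(−0.04359 × 57.6)
  = 15.05 × 0.08120 = 1.222 mg/L

1.22 mg/L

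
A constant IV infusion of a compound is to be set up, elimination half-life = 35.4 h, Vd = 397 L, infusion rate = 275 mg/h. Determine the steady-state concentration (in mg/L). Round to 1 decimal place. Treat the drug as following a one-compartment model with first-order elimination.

k = ln2 / t½ = 0.693147 / 35.4 = 0.01958 h⁻¹
CL = k × Vd = 0.01958 × 397 = 7.773 L/h
At steady state Css = R₀ / CL = 275 / 7.773 = 35.38 mg/L

35.4 mg/L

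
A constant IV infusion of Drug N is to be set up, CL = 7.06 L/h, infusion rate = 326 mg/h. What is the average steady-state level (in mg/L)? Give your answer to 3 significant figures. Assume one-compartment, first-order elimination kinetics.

46.2 mg/L

At steady state Css = R₀ / CL = 326 / 7.060 = 46.18 mg/L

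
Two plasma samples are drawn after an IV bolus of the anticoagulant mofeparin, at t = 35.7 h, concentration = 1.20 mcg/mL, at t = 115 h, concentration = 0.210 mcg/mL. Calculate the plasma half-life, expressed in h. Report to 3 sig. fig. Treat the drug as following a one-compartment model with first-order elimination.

k = ln(C₁/C₂) / (t₂ − t₁) = ln(1.20/0.210) / (115 − 35.7)
  = 1.743 / 79.30 = 0.02198 h⁻¹
t½ = ln2 / k = 0.693147 / 0.02198 = 31.54 h

31.5 h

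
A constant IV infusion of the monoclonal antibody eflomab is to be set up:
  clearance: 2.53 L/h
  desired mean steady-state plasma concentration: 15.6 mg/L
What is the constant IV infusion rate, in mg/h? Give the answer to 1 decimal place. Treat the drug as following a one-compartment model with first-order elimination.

At steady state, infusion rate R₀ = Css × CL = 15.6 × 2.530 = 39.47 mg/h

39.5 mg/h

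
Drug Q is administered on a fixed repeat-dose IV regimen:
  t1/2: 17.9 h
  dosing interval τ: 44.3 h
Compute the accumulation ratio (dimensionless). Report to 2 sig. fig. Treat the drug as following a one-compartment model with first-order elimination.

k = ln2 / t½ = 0.693147 / 17.9 = 0.03872 h⁻¹
e^(−kτ) = e^(−0.03872 × 44.3) = 0.1799
Accumulation ratio R = 1 / (1 − e^(−kτ)) = 1 / (1 − 0.1799) = 1.219

1.2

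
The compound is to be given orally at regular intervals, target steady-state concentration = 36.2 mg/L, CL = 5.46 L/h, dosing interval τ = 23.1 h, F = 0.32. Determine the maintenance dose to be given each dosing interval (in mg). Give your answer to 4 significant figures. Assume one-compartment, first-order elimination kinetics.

At steady state, F × (Dose/τ) = Css × CL.
Dose = Css × CL × τ / F = 36.2 × 5.460 × 23.1 / 0.32 = 14270 mg

14270 mg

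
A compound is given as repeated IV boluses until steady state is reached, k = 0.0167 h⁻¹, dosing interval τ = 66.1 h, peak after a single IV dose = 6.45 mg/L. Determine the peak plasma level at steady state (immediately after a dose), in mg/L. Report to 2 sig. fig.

9.6 mg/L

e^(−kτ) = e^(−0.01670 × 66.1) = 0.3316
Accumulation ratio R = 1 / (1 − e^(−kτ)) = 1 / (1 − 0.3316) = 1.496
Steady-state peak = C₀ × R = 6.45 × 1.496 = 9.649 mg/L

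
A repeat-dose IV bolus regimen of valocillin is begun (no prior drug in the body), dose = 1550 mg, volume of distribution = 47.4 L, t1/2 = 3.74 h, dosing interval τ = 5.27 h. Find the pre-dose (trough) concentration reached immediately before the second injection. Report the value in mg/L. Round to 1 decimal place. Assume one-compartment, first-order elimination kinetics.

12.3 mg/L

C₀ per dose = Dose / Vd = 1550 / 47.4 = 32.70 mg/L
k = ln2 / t½ = 0.693147 / 3.74 = 0.1853 h⁻¹
Fraction remaining after one interval: r = e^(−kτ) = e^(−0.1853 × 5.27) = 0.3766
Before dose 2, 1 dose has been given (aged 1τ).
C_trough = C₀ × r = 32.70 × 0.3766 = 12.31 mg/L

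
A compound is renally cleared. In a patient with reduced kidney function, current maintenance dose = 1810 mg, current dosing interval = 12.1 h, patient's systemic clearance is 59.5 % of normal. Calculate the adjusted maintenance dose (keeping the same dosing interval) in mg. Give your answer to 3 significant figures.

1080 mg

To keep the same average steady-state level, dosing rate must scale with clearance.
CL ratio = 59.5 / 100 = 0.5950
New dose (same interval) = 1810 × 0.5950 = 1077 mg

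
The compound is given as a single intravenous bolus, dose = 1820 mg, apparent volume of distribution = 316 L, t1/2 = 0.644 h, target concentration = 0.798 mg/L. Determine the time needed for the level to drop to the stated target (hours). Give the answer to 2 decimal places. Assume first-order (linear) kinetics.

C₀ = Dose / Vd = 1820 / 316 = 5.759 mg/L
k = ln2 / t½ = 0.693147 / 0.644 = 1.076 h⁻¹
t = ln(C₀ / C) / k = ln(5.759 / 0.798) / 1.076
  = ln(7.217) / 1.076 = 1.976 / 1.076 = 1.836 h

1.84 h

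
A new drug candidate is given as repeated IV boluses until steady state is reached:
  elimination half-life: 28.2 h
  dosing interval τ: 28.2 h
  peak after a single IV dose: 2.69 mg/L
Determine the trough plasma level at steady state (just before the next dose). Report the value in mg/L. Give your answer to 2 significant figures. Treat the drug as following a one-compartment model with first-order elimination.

k = ln2 / t½ = 0.693147 / 28.2 = 0.02458 h⁻¹
e^(−kτ) = e^(−0.02458 × 28.2) = 0.5000
Accumulation ratio R = 1 / (1 − e^(−kτ)) = 1 / (1 − 0.5000) = 2.000
Steady-state trough = C₀ × R × e^(−kτ) = 2.69 × 2.000 × 0.5000 = 2.690 mg/L

2.7 mg/L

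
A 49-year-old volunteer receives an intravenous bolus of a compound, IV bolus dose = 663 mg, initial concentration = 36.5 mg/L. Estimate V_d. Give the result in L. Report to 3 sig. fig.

Vd = Dose / C₀ = 663.0 / 36.5 = 18.16 L

18.2 L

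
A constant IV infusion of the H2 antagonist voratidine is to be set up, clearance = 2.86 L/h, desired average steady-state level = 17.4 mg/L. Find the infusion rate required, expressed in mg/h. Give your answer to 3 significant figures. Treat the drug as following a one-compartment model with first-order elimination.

At steady state, infusion rate R₀ = Css × CL = 17.4 × 2.860 = 49.76 mg/h

49.8 mg/h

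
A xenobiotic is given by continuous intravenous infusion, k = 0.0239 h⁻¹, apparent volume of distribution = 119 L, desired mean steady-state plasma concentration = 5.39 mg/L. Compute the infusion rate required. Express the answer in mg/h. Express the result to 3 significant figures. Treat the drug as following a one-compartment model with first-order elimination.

CL = k × Vd = 0.02390 × 119 = 2.844 L/h
At steady state, infusion rate R₀ = Css × CL = 5.39 × 2.844 = 15.33 mg/h

15.3 mg/h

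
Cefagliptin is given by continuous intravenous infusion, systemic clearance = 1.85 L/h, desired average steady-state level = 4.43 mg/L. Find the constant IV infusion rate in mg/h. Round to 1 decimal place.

At steady state, infusion rate R₀ = Css × CL = 4.43 × 1.850 = 8.196 mg/h

8.2 mg/h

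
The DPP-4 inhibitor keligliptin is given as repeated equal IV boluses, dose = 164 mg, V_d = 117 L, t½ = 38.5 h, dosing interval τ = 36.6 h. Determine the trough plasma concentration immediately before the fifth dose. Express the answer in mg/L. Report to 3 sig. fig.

1.40 mg/L

C₀ per dose = Dose / Vd = 164 / 117 = 1.402 mg/L
k = ln2 / t½ = 0.693147 / 38.5 = 0.01800 h⁻¹
Fraction remaining after one interval: r = e^(−kτ) = e^(−0.01800 × 36.6) = 0.5175
Before dose 5, 4 doses have been given (aged 1τ, 2τ, 3τ, 4τ).
C_trough = C₀ × (r + r² + … + r^4) = C₀ × r(1−r^4)/(1−r)
        = 1.402 × 0.5175 × (1 − 0.07172) / (1 − 0.5175) = 1.396 mg/L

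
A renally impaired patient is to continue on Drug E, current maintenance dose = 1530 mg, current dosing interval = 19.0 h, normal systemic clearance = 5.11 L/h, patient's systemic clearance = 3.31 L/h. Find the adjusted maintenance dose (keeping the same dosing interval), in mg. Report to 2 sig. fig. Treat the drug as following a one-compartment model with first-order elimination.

To keep the same average steady-state level, dosing rate must scale with clearance.
CL ratio = 3.31 / 5.11 = 0.6477
New dose (same interval) = 1530 × 0.6477 = 991.0 mg

990 mg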